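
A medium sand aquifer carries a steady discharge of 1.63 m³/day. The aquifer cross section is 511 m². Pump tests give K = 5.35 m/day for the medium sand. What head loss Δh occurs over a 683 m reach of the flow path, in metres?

0.407

From Q = K·A·i, i = Q / (K·A) = 1.63 / (5.350 × 511.0) = 0.0005962.
Head loss Δh = i · L = 0.0005962 × 683 = 0.4072 m.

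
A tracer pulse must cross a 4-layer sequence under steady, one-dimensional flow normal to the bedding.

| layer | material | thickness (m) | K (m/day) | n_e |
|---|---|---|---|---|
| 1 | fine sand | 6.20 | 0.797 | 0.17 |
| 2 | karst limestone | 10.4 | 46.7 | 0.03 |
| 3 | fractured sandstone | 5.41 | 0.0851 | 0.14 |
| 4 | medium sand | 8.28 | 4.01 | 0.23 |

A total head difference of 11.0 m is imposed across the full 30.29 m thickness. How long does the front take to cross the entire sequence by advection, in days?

27.0

With flow normal to the layers, continuity requires the same specific discharge q through every layer.
Σ(b_i/K_i) = 6.20/0.797 + 10.4/46.7 + 5.41/0.0851 + 8.28/4.01 = 73.64 d.
q = Δh / Σ(b_i/K_i) = 11.0 / 73.64 = 0.1494 m/day.
In each layer the seepage velocity is v_i = q/n_i, so the layer transit time is t_i = b_i·n_i / q:
  layer 1 (fine sand): t_1 = 6.20 × 0.17 / 0.1494 = 7.056 d
  layer 2 (karst limestone): t_2 = 10.4 × 0.03 / 0.1494 = 2.089 d
  layer 3 (fractured sandstone): t_3 = 5.41 × 0.14 / 0.1494 = 5.070 d
  layer 4 (medium sand): t_4 = 8.28 × 0.23 / 0.1494 = 12.75 d
Total t = Σ t_i = 26.96 days.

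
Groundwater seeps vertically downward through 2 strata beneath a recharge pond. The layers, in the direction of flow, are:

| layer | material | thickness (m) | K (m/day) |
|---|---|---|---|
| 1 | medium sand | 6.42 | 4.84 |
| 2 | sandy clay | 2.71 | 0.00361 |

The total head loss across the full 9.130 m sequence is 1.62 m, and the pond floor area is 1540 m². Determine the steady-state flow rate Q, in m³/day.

3.32

Flow is perpendicular to layering, so the layers act in series and the equivalent K is the thickness-weighted harmonic mean.
Total thickness L = 6.42 + 2.71 = 9.130 m.
Σ(b_i/K_i) = 6.42/4.84 + 2.71/0.00361 = 752.0 d.
K_eq = L / Σ(b_i/K_i) = 9.130 / 752.0 = 0.01214 m/day.
Q = K_eq · A · (Δh/L) = 0.01214 × 1540 × (1.62/9.130) = 3.317 m³/day.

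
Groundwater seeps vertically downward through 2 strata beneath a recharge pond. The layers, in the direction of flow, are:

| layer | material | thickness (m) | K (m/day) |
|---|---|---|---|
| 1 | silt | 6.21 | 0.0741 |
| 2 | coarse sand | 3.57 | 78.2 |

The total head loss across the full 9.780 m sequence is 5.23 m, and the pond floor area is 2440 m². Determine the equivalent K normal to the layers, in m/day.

Flow is perpendicular to layering, so the layers act in series and the equivalent K is the thickness-weighted harmonic mean.
Total thickness L = 6.21 + 3.57 = 9.780 m.
Σ(b_i/K_i) = 6.21/0.0741 + 3.57/78.2 = 83.85 d.
K_eq = L / Σ(b_i/K_i) = 9.780 / 83.85 = 0.1166 m/day.

0.117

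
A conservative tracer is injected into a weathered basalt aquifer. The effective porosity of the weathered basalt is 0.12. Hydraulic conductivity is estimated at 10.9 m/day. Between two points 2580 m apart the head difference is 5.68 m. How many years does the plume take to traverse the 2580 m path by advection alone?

35.3

Hydraulic gradient i = Δh / L = 5.68 / 2580 = 0.002202.
Darcy flux q = K · i = 10.90 × 0.002202 = 0.02400 m/day.
Seepage velocity v = q / n_e = 0.02400 / 0.12 = 0.2000 m/day.
Travel time t = L / v = 2580 / 0.2000 = 12902 days = 35.32 years.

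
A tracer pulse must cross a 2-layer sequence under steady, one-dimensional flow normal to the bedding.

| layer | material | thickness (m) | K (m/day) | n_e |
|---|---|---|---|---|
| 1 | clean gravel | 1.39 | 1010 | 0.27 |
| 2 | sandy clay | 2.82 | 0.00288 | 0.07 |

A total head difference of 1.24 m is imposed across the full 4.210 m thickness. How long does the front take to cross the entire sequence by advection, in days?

452

With flow normal to the layers, continuity requires the same specific discharge q through every layer.
Σ(b_i/K_i) = 1.39/1010 + 2.82/0.00288 = 979.2 d.
q = Δh / Σ(b_i/K_i) = 1.24 / 979.2 = 0.001266 m/day.
In each layer the seepage velocity is v_i = q/n_i, so the layer transit time is t_i = b_i·n_i / q:
  layer 1 (clean gravel): t_1 = 1.39 × 0.27 / 0.001266 = 296.4 d
  layer 2 (sandy clay): t_2 = 2.82 × 0.07 / 0.001266 = 155.9 d
Total t = Σ t_i = 452.2 days.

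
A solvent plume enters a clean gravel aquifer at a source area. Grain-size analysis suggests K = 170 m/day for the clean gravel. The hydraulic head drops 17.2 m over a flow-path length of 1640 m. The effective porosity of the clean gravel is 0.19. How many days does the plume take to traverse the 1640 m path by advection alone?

175

Hydraulic gradient i = Δh / L = 17.2 / 1640 = 0.01049.
Darcy flux q = K · i = 170.0 × 0.01049 = 1.783 m/day.
Seepage velocity v = q / n_e = 1.783 / 0.19 = 9.384 m/day.
Travel time t = L / v = 1640 / 9.384 = 174.8 days.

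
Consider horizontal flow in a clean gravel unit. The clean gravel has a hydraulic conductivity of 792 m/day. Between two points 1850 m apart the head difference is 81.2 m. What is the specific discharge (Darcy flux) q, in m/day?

34.8

Hydraulic gradient i = Δh / L = 81.2 / 1850 = 0.04389.
Specific discharge q = K · i = 792.0 × 0.04389 = 34.76 m/day.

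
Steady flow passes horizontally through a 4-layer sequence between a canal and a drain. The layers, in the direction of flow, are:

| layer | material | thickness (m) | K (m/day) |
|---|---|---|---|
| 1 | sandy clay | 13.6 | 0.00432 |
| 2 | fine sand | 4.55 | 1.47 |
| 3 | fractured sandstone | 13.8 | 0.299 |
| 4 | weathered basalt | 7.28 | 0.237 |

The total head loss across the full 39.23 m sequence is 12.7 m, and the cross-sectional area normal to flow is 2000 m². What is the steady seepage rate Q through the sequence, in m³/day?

Flow is perpendicular to layering, so the layers act in series and the equivalent K is the thickness-weighted harmonic mean.
Total thickness L = 13.6 + 4.55 + 13.8 + 7.28 = 39.23 m.
Σ(b_i/K_i) = 13.6/0.00432 + 4.55/1.47 + 13.8/0.299 + 7.28/0.237 = 3228 d.
K_eq = L / Σ(b_i/K_i) = 39.23 / 3228 = 0.01215 m/day.
Q = K_eq · A · (Δh/L) = 0.01215 × 2000 × (12.7/39.23) = 7.868 m³/day.

7.87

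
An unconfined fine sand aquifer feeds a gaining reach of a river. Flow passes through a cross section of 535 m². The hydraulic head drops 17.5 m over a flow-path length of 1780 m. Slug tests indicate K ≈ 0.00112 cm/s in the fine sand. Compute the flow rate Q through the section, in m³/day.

5.09

Convert K: 0.00112 cm/s × 864 = 0.9677 m/day.
Hydraulic gradient i = Δh / L = 17.5 / 1780 = 0.009831.
Darcy's law: Q = K · A · i = 0.9677 × 535.0 × 0.009831 = 5.090 m³/day.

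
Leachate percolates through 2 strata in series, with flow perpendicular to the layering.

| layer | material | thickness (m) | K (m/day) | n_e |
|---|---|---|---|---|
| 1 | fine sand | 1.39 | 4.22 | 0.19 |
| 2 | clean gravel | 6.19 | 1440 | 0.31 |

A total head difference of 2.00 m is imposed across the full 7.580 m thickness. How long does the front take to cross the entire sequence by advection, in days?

With flow normal to the layers, continuity requires the same specific discharge q through every layer.
Σ(b_i/K_i) = 1.39/4.22 + 6.19/1440 = 0.3337 d.
q = Δh / Σ(b_i/K_i) = 2.00 / 0.3337 = 5.994 m/day.
In each layer the seepage velocity is v_i = q/n_i, so the layer transit time is t_i = b_i·n_i / q:
  layer 1 (fine sand): t_1 = 1.39 × 0.19 / 5.994 = 0.04406 d
  layer 2 (clean gravel): t_2 = 6.19 × 0.31 / 5.994 = 0.3202 d
Total t = Σ t_i = 0.3642 days.

0.364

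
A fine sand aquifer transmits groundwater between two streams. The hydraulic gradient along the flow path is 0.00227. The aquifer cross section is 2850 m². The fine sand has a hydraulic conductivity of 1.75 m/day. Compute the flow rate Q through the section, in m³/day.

Hydraulic gradient i = 0.00227.
Darcy's law: Q = K · A · i = 1.750 × 2850 × 0.002270 = 11.32 m³/day.

11.3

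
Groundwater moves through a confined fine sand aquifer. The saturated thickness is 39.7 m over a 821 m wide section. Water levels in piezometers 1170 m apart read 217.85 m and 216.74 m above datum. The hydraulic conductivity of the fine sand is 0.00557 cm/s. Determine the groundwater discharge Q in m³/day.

149

Convert K: 0.00557 cm/s × 864 = 4.812 m/day.
Cross-sectional area A = 821 × 39.7 = 32594 m².
Hydraulic gradient i = (217.85 − 216.74) / 1170 = 1.11 / 1170 = 0.0009487.
Darcy's law: Q = K · A · i = 4.812 × 32594 × 0.0009487 = 148.8 m³/day.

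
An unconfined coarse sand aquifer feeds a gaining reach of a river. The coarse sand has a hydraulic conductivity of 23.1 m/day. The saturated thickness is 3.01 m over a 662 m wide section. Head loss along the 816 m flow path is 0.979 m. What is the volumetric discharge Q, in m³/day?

55.2

Cross-sectional area A = 662 × 3.01 = 1993 m².
Hydraulic gradient i = Δh / L = 0.979 / 816 = 0.001200.
Darcy's law: Q = K · A · i = 23.10 × 1993 × 0.001200 = 55.22 m³/day.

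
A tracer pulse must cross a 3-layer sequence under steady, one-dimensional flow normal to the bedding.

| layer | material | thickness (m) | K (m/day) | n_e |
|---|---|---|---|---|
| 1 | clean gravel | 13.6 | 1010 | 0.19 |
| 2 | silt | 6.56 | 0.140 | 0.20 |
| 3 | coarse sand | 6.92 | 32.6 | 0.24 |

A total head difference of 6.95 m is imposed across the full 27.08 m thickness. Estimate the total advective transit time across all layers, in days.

37.6

With flow normal to the layers, continuity requires the same specific discharge q through every layer.
Σ(b_i/K_i) = 13.6/1010 + 6.56/0.140 + 6.92/32.6 = 47.08 d.
q = Δh / Σ(b_i/K_i) = 6.95 / 47.08 = 0.1476 m/day.
In each layer the seepage velocity is v_i = q/n_i, so the layer transit time is t_i = b_i·n_i / q:
  layer 1 (clean gravel): t_1 = 13.6 × 0.19 / 0.1476 = 17.51 d
  layer 2 (silt): t_2 = 6.56 × 0.20 / 0.1476 = 8.888 d
  layer 3 (coarse sand): t_3 = 6.92 × 0.24 / 0.1476 = 11.25 d
Total t = Σ t_i = 37.64 days.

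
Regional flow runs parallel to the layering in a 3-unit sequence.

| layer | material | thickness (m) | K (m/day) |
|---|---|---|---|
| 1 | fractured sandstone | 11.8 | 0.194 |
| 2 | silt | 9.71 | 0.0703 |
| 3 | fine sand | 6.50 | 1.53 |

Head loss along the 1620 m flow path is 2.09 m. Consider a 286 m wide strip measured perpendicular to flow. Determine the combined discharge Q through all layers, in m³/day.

4.77

Flow is parallel to layering, so each bed carries its own Darcy discharge and the transmissivities add.
Σ(K_i·b_i) = 0.194×11.8 + 0.0703×9.71 + 1.53×6.50 = 12.92 m²/day.
Hydraulic gradient i = Δh / L = 2.09 / 1620 = 0.001290.
Q = Σ(K_i·b_i) · W · i = 12.92 × 286 × 0.001290 = 4.766 m³/day.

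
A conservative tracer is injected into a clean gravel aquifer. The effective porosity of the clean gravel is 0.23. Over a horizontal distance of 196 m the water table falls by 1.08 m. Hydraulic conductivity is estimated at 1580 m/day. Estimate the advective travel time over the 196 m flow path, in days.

Hydraulic gradient i = Δh / L = 1.08 / 196 = 0.005510.
Darcy flux q = K · i = 1580 × 0.005510 = 8.706 m/day.
Seepage velocity v = q / n_e = 8.706 / 0.23 = 37.85 m/day.
Travel time t = L / v = 196 / 37.85 = 5.178 days.

5.18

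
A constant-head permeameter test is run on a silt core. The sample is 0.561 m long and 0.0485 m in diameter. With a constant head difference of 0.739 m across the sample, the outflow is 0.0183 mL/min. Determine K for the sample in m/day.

Cross-sectional area A = π·(d/2)² = π × (0.0485/2)² = 0.001847 m².
Convert discharge: 0.0183 mL/min = 3.050e-10 m³/s.
Darcy's law rearranged: K = Q·L / (A·Δh) = 3.050e-10 × 0.561 / (0.001847 × 0.739) = 1.253e-07 m/s = 0.01083 m/day.

0.0108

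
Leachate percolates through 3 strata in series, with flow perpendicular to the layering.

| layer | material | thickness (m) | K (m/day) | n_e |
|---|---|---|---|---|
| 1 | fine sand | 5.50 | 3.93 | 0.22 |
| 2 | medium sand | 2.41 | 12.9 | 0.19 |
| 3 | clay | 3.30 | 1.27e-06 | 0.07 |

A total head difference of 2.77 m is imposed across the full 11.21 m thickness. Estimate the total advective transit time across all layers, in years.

With flow normal to the layers, continuity requires the same specific discharge q through every layer.
Σ(b_i/K_i) = 5.50/3.93 + 2.41/12.9 + 3.30/1.27e-06 = 2.598e+06 d.
q = Δh / Σ(b_i/K_i) = 2.77 / 2.598e+06 = 1.066e-06 m/day.
In each layer the seepage velocity is v_i = q/n_i, so the layer transit time is t_i = b_i·n_i / q:
  layer 1 (fine sand): t_1 = 5.50 × 0.22 / 1.066e-06 = 1.135e+06 d
  layer 2 (medium sand): t_2 = 2.41 × 0.19 / 1.066e-06 = 4.295e+05 d
  layer 3 (clay): t_3 = 3.30 × 0.07 / 1.066e-06 = 2.167e+05 d
Total t = Σ t_i = 1.781e+06 days = 4877 years.

4880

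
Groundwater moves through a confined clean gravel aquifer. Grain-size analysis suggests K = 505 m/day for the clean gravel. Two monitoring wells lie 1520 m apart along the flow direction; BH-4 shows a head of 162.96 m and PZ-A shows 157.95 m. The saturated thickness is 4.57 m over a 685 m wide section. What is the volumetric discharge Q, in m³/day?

Cross-sectional area A = 685 × 4.57 = 3130 m².
Hydraulic gradient i = (162.96 − 157.95) / 1520 = 5.01 / 1520 = 0.003296.
Darcy's law: Q = K · A · i = 505.0 × 3130 × 0.003296 = 5211 m³/day.

5210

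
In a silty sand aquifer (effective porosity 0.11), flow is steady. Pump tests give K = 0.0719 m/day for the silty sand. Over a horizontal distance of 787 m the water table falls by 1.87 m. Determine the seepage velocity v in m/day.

Hydraulic gradient i = Δh / L = 1.87 / 787 = 0.002376.
Darcy flux q = K · i = 0.07190 × 0.002376 = 0.0001708 m/day.
Seepage velocity v = q / n_e = 0.0001708 / 0.11 = 0.001553 m/day.

0.00155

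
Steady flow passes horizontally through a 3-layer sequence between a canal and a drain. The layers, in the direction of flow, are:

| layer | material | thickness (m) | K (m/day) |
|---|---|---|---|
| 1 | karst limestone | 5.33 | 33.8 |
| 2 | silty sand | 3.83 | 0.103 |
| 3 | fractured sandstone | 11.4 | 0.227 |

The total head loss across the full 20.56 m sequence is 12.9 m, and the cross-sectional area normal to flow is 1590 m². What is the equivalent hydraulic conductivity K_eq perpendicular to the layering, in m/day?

0.235

Flow is perpendicular to layering, so the layers act in series and the equivalent K is the thickness-weighted harmonic mean.
Total thickness L = 5.33 + 3.83 + 11.4 = 20.56 m.
Σ(b_i/K_i) = 5.33/33.8 + 3.83/0.103 + 11.4/0.227 = 87.56 d.
K_eq = L / Σ(b_i/K_i) = 20.56 / 87.56 = 0.2348 m/day.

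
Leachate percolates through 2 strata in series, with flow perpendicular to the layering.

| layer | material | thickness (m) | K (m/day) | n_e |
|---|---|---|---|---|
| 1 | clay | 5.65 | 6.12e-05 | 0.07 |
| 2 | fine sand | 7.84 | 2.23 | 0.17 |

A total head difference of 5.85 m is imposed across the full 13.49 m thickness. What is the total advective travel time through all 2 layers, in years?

With flow normal to the layers, continuity requires the same specific discharge q through every layer.
Σ(b_i/K_i) = 5.65/6.12e-05 + 7.84/2.23 = 92324 d.
q = Δh / Σ(b_i/K_i) = 5.85 / 92324 = 6.336e-05 m/day.
In each layer the seepage velocity is v_i = q/n_i, so the layer transit time is t_i = b_i·n_i / q:
  layer 1 (clay): t_1 = 5.65 × 0.07 / 6.336e-05 = 6242 d
  layer 2 (fine sand): t_2 = 7.84 × 0.17 / 6.336e-05 = 21034 d
Total t = Σ t_i = 27276 days = 74.68 years.

74.7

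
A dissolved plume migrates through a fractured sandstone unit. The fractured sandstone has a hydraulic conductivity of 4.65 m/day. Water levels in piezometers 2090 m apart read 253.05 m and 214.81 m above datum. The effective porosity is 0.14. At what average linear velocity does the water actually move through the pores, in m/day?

0.608

Hydraulic gradient i = (253.05 − 214.81) / 2090 = 38.24 / 2090 = 0.01830.
Darcy flux q = K · i = 4.650 × 0.01830 = 0.08508 m/day.
Seepage velocity v = q / n_e = 0.08508 / 0.14 = 0.6077 m/day.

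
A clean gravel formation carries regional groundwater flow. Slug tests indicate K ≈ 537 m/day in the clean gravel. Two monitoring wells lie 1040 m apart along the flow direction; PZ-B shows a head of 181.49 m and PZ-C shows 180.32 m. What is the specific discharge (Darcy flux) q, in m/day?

0.604

Hydraulic gradient i = (181.49 − 180.32) / 1040 = 1.17 / 1040 = 0.001125.
Specific discharge q = K · i = 537.0 × 0.001125 = 0.6041 m/day.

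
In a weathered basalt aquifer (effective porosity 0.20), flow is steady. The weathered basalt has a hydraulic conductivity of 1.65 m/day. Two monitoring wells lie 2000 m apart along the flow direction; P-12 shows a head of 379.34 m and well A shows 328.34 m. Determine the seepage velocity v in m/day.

Hydraulic gradient i = (379.34 − 328.34) / 2000 = 51 / 2000 = 0.02550.
Darcy flux q = K · i = 1.650 × 0.02550 = 0.04207 m/day.
Seepage velocity v = q / n_e = 0.04207 / 0.20 = 0.2104 m/day.

0.210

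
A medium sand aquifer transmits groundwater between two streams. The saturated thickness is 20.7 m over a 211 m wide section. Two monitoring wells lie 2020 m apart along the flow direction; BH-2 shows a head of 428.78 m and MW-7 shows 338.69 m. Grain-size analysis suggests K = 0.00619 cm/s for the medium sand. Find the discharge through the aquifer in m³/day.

1040

Convert K: 0.00619 cm/s × 864 = 5.348 m/day.
Cross-sectional area A = 211 × 20.7 = 4368 m².
Hydraulic gradient i = (428.78 − 338.69) / 2020 = 90.09 / 2020 = 0.04460.
Darcy's law: Q = K · A · i = 5.348 × 4368 × 0.04460 = 1042 m³/day.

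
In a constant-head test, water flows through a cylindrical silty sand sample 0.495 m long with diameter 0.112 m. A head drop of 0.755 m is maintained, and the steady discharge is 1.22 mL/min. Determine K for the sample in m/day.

0.117

Cross-sectional area A = π·(d/2)² = π × (0.112/2)² = 0.009852 m².
Convert discharge: 1.22 mL/min = 2.033e-08 m³/s.
Darcy's law rearranged: K = Q·L / (A·Δh) = 2.033e-08 × 0.495 / (0.009852 × 0.755) = 1.353e-06 m/s = 0.1169 m/day.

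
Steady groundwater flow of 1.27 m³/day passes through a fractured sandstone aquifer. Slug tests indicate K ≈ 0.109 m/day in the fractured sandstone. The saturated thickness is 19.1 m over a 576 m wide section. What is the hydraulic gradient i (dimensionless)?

0.00106

Cross-sectional area A = 576 × 19.1 = 11002 m².
From Q = K·A·i, i = Q / (K·A) = 1.27 / (0.1090 × 11002) = 0.001059.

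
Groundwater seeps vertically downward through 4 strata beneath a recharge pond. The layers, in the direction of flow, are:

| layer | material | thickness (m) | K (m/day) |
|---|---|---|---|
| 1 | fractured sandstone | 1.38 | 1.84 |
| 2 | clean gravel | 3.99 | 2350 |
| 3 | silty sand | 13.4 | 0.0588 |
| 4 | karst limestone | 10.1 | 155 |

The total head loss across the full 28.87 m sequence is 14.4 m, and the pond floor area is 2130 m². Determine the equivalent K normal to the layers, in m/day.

0.126

Flow is perpendicular to layering, so the layers act in series and the equivalent K is the thickness-weighted harmonic mean.
Total thickness L = 1.38 + 3.99 + 13.4 + 10.1 = 28.87 m.
Σ(b_i/K_i) = 1.38/1.84 + 3.99/2350 + 13.4/0.0588 + 10.1/155 = 228.7 d.
K_eq = L / Σ(b_i/K_i) = 28.87 / 228.7 = 0.1262 m/day.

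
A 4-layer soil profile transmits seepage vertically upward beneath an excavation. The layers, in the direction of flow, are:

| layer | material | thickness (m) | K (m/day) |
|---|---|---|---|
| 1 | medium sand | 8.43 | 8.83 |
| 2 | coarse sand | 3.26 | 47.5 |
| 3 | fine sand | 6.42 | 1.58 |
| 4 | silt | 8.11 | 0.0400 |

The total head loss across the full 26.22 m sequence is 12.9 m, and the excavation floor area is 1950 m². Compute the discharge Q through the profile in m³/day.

121

Flow is perpendicular to layering, so the layers act in series and the equivalent K is the thickness-weighted harmonic mean.
Total thickness L = 8.43 + 3.26 + 6.42 + 8.11 = 26.22 m.
Σ(b_i/K_i) = 8.43/8.83 + 3.26/47.5 + 6.42/1.58 + 8.11/0.0400 = 207.8 d.
K_eq = L / Σ(b_i/K_i) = 26.22 / 207.8 = 0.1262 m/day.
Q = K_eq · A · (Δh/L) = 0.1262 × 1950 × (12.9/26.22) = 121.0 m³/day.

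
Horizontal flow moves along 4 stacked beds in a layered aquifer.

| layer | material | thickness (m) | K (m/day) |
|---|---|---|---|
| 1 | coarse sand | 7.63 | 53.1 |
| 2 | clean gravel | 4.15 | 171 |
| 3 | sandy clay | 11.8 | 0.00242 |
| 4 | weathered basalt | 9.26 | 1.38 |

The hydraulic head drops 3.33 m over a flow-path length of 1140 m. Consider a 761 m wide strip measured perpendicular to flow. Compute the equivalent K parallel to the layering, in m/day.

Flow is parallel to layering, so each bed carries its own Darcy discharge and the transmissivities add.
Σ(K_i·b_i) = 53.1×7.63 + 171×4.15 + 0.00242×11.8 + 1.38×9.26 = 1128 m²/day.
Total thickness b = 32.84 m, so K_eq = Σ(K_i·b_i)/b = 34.34 m/day.

34.3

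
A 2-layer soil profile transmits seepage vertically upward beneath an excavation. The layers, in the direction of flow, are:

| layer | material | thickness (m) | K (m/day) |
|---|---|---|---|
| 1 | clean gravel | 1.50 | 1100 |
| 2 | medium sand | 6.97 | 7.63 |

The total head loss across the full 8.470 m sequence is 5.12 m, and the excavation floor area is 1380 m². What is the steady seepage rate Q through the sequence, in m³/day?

7720

Flow is perpendicular to layering, so the layers act in series and the equivalent K is the thickness-weighted harmonic mean.
Total thickness L = 1.50 + 6.97 = 8.470 m.
Σ(b_i/K_i) = 1.50/1100 + 6.97/7.63 = 0.9149 d.
K_eq = L / Σ(b_i/K_i) = 8.470 / 0.9149 = 9.258 m/day.
Q = K_eq · A · (Δh/L) = 9.258 × 1380 × (5.12/8.470) = 7723 m³/day.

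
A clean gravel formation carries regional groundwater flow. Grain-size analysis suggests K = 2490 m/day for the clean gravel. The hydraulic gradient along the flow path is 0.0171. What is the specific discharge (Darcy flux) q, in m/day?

42.6

Hydraulic gradient i = 0.0171.
Specific discharge q = K · i = 2490 × 0.01710 = 42.58 m/day.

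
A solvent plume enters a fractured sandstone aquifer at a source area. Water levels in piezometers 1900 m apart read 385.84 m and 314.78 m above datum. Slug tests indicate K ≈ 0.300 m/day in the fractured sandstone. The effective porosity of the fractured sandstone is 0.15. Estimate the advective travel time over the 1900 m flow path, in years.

69.5

Hydraulic gradient i = (385.84 − 314.78) / 1900 = 71.06 / 1900 = 0.03740.
Darcy flux q = K · i = 0.3000 × 0.03740 = 0.01122 m/day.
Seepage velocity v = q / n_e = 0.01122 / 0.15 = 0.07480 m/day.
Travel time t = L / v = 1900 / 0.07480 = 25401 days = 69.54 years.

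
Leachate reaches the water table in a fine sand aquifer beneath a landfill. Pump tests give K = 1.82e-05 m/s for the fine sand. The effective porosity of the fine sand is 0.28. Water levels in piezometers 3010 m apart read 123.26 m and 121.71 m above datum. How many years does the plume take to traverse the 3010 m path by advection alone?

Convert K: 1.82e-05 m/s × 86400 = 1.572 m/day.
Hydraulic gradient i = (123.26 − 121.71) / 3010 = 1.55 / 3010 = 0.0005150.
Darcy flux q = K · i = 1.572 × 0.0005150 = 0.0008097 m/day.
Seepage velocity v = q / n_e = 0.0008097 / 0.28 = 0.002892 m/day.
Travel time t = L / v = 3010 / 0.002892 = 1.041e+06 days = 2850 years.

2850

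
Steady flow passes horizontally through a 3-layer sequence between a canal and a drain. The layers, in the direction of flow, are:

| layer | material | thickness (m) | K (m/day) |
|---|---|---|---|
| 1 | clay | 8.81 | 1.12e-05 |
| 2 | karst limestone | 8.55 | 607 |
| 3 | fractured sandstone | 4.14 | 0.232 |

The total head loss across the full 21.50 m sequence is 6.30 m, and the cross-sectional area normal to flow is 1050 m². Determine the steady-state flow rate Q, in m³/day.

Flow is perpendicular to layering, so the layers act in series and the equivalent K is the thickness-weighted harmonic mean.
Total thickness L = 8.81 + 8.55 + 4.14 = 21.50 m.
Σ(b_i/K_i) = 8.81/1.12e-05 + 8.55/607 + 4.14/0.232 = 7.866e+05 d.
K_eq = L / Σ(b_i/K_i) = 21.50 / 7.866e+05 = 2.733e-05 m/day.
Q = K_eq · A · (Δh/L) = 2.733e-05 × 1050 × (6.30/21.50) = 0.008409 m³/day.

0.00841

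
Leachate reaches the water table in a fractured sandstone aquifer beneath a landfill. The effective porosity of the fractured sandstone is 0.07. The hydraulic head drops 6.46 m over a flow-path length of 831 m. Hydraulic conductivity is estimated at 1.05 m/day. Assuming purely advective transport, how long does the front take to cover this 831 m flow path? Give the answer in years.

Hydraulic gradient i = Δh / L = 6.46 / 831 = 0.007774.
Darcy flux q = K · i = 1.050 × 0.007774 = 0.008162 m/day.
Seepage velocity v = q / n_e = 0.008162 / 0.07 = 0.1166 m/day.
Travel time t = L / v = 831 / 0.1166 = 7127 days = 19.51 years.

19.5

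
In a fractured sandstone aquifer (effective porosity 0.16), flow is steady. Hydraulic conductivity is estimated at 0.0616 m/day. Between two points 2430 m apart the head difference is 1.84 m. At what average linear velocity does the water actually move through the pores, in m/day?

Hydraulic gradient i = Δh / L = 1.84 / 2430 = 0.0007572.
Darcy flux q = K · i = 0.06160 × 0.0007572 = 4.664e-05 m/day.
Seepage velocity v = q / n_e = 4.664e-05 / 0.16 = 0.0002915 m/day.

0.000292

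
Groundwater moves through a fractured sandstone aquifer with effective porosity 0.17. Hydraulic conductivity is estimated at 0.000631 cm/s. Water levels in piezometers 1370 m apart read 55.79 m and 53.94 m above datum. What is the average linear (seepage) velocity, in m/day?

Convert K: 0.000631 cm/s × 864 = 0.5452 m/day.
Hydraulic gradient i = (55.79 − 53.94) / 1370 = 1.85 / 1370 = 0.001350.
Darcy flux q = K · i = 0.5452 × 0.001350 = 0.0007362 m/day.
Seepage velocity v = q / n_e = 0.0007362 / 0.17 = 0.004331 m/day.

0.00433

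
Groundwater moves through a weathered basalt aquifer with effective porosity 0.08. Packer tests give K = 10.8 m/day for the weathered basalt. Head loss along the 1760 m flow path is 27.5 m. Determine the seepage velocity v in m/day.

2.11

Hydraulic gradient i = Δh / L = 27.5 / 1760 = 0.01562.
Darcy flux q = K · i = 10.80 × 0.01562 = 0.1688 m/day.
Seepage velocity v = q / n_e = 0.1688 / 0.08 = 2.109 m/day.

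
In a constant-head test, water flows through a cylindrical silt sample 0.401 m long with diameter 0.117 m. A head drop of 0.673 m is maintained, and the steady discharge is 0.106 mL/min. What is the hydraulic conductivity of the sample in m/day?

0.00846

Cross-sectional area A = π·(d/2)² = π × (0.117/2)² = 0.01075 m².
Convert discharge: 0.106 mL/min = 1.767e-09 m³/s.
Darcy's law rearranged: K = Q·L / (A·Δh) = 1.767e-09 × 0.401 / (0.01075 × 0.673) = 9.791e-08 m/s = 0.008459 m/day.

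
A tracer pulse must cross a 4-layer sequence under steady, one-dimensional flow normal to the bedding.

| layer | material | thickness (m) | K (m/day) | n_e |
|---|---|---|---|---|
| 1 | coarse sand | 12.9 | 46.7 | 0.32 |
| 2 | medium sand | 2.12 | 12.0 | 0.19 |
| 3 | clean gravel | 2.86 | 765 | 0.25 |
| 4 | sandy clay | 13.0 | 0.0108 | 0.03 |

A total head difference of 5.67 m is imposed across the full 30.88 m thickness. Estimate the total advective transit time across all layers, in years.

With flow normal to the layers, continuity requires the same specific discharge q through every layer.
Σ(b_i/K_i) = 12.9/46.7 + 2.12/12.0 + 2.86/765 + 13.0/0.0108 = 1204 d.
q = Δh / Σ(b_i/K_i) = 5.67 / 1204 = 0.004709 m/day.
In each layer the seepage velocity is v_i = q/n_i, so the layer transit time is t_i = b_i·n_i / q:
  layer 1 (coarse sand): t_1 = 12.9 × 0.32 / 0.004709 = 876.7 d
  layer 2 (medium sand): t_2 = 2.12 × 0.19 / 0.004709 = 85.54 d
  layer 3 (clean gravel): t_3 = 2.86 × 0.25 / 0.004709 = 151.8 d
  layer 4 (sandy clay): t_4 = 13.0 × 0.03 / 0.004709 = 82.83 d
Total t = Σ t_i = 1197 days = 3.277 years.

3.28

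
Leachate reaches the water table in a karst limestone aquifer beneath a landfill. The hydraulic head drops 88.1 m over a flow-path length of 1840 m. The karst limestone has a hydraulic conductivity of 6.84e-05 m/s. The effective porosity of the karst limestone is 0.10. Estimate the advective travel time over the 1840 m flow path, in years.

Convert K: 6.84e-05 m/s × 86400 = 5.910 m/day.
Hydraulic gradient i = Δh / L = 88.1 / 1840 = 0.04788.
Darcy flux q = K · i = 5.910 × 0.04788 = 0.2830 m/day.
Seepage velocity v = q / n_e = 0.2830 / 0.10 = 2.830 m/day.
Travel time t = L / v = 1840 / 2.830 = 650.3 days = 1.780 years.

1.78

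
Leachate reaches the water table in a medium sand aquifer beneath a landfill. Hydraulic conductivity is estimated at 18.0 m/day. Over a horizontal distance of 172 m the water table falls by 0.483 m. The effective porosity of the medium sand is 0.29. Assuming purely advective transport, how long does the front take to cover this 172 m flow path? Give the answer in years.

2.70

Hydraulic gradient i = Δh / L = 0.483 / 172 = 0.002808.
Darcy flux q = K · i = 18.00 × 0.002808 = 0.05055 m/day.
Seepage velocity v = q / n_e = 0.05055 / 0.29 = 0.1743 m/day.
Travel time t = L / v = 172 / 0.1743 = 986.8 days = 2.702 years.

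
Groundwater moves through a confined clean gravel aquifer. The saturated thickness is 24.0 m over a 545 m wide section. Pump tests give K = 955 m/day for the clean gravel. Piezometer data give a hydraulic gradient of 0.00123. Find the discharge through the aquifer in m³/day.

15400

Cross-sectional area A = 545 × 24.0 = 13080 m².
Hydraulic gradient i = 0.00123.
Darcy's law: Q = K · A · i = 955.0 × 13080 × 0.001230 = 15364 m³/day.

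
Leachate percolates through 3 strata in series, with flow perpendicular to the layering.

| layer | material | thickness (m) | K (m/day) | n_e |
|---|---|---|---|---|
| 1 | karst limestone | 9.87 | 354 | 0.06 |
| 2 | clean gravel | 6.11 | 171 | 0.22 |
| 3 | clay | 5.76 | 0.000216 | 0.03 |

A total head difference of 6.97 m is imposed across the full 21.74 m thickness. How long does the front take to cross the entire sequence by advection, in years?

22.1

With flow normal to the layers, continuity requires the same specific discharge q through every layer.
Σ(b_i/K_i) = 9.87/354 + 6.11/171 + 5.76/0.000216 = 26667 d.
q = Δh / Σ(b_i/K_i) = 6.97 / 26667 = 0.0002614 m/day.
In each layer the seepage velocity is v_i = q/n_i, so the layer transit time is t_i = b_i·n_i / q:
  layer 1 (karst limestone): t_1 = 9.87 × 0.06 / 0.0002614 = 2266 d
  layer 2 (clean gravel): t_2 = 6.11 × 0.22 / 0.0002614 = 5143 d
  layer 3 (clay): t_3 = 5.76 × 0.03 / 0.0002614 = 661.1 d
Total t = Σ t_i = 8070 days = 22.09 years.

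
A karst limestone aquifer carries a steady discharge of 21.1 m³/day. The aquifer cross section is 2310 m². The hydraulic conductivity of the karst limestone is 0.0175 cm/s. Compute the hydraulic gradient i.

Convert K: 0.0175 cm/s × 864 = 15.12 m/day.
From Q = K·A·i, i = Q / (K·A) = 21.1 / (15.12 × 2310) = 0.0006041.

0.000604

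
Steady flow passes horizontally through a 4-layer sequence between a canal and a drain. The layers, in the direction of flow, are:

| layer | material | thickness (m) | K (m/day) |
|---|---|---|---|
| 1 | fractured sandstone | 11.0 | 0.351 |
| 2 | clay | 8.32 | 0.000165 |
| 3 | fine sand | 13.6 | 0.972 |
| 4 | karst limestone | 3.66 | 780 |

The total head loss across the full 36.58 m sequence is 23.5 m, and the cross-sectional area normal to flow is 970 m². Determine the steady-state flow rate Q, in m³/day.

Flow is perpendicular to layering, so the layers act in series and the equivalent K is the thickness-weighted harmonic mean.
Total thickness L = 11.0 + 8.32 + 13.6 + 3.66 = 36.58 m.
Σ(b_i/K_i) = 11.0/0.351 + 8.32/0.000165 + 13.6/0.972 + 3.66/780 = 50470 d.
K_eq = L / Σ(b_i/K_i) = 36.58 / 50470 = 0.0007248 m/day.
Q = K_eq · A · (Δh/L) = 0.0007248 × 970 × (23.5/36.58) = 0.4517 m³/day.

0.452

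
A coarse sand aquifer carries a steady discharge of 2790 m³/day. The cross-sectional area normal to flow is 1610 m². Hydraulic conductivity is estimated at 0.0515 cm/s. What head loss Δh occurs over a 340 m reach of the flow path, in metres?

Convert K: 0.0515 cm/s × 864 = 44.50 m/day.
From Q = K·A·i, i = Q / (K·A) = 2790 / (44.50 × 1610) = 0.03895.
Head loss Δh = i · L = 0.03895 × 340 = 13.24 m.

13.2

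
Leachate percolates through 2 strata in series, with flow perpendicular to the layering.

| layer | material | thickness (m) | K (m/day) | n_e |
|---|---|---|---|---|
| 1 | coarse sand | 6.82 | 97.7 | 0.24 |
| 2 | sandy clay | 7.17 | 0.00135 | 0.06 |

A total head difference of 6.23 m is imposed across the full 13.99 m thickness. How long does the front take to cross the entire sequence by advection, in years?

With flow normal to the layers, continuity requires the same specific discharge q through every layer.
Σ(b_i/K_i) = 6.82/97.7 + 7.17/0.00135 = 5311 d.
q = Δh / Σ(b_i/K_i) = 6.23 / 5311 = 0.001173 m/day.
In each layer the seepage velocity is v_i = q/n_i, so the layer transit time is t_i = b_i·n_i / q:
  layer 1 (coarse sand): t_1 = 6.82 × 0.24 / 0.001173 = 1395 d
  layer 2 (sandy clay): t_2 = 7.17 × 0.06 / 0.001173 = 366.8 d
Total t = Σ t_i = 1762 days = 4.825 years.

4.82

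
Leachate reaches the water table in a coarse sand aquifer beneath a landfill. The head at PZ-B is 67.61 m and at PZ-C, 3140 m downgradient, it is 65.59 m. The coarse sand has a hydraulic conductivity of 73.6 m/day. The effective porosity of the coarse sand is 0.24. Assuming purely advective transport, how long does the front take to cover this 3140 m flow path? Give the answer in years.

43.6

Hydraulic gradient i = (67.61 − 65.59) / 3140 = 2.02 / 3140 = 0.0006433.
Darcy flux q = K · i = 73.60 × 0.0006433 = 0.04735 m/day.
Seepage velocity v = q / n_e = 0.04735 / 0.24 = 0.1973 m/day.
Travel time t = L / v = 3140 / 0.1973 = 15916 days = 43.58 years.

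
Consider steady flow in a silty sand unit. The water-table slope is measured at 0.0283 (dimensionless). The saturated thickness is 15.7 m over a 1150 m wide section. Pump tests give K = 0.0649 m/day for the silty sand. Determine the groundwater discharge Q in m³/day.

33.2

Cross-sectional area A = 1150 × 15.7 = 18055 m².
Hydraulic gradient i = 0.0283.
Darcy's law: Q = K · A · i = 0.06490 × 18055 × 0.02830 = 33.16 m³/day.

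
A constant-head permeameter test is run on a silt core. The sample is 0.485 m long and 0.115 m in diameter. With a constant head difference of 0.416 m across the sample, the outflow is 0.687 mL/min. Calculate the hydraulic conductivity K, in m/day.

0.111

Cross-sectional area A = π·(d/2)² = π × (0.115/2)² = 0.01039 m².
Convert discharge: 0.687 mL/min = 1.145e-08 m³/s.
Darcy's law rearranged: K = Q·L / (A·Δh) = 1.145e-08 × 0.485 / (0.01039 × 0.416) = 1.285e-06 m/s = 0.1110 m/day.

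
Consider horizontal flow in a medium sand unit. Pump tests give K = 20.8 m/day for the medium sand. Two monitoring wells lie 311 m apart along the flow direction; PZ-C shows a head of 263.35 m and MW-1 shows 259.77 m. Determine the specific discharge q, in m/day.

0.239

Hydraulic gradient i = (263.35 − 259.77) / 311 = 3.58 / 311 = 0.01151.
Specific discharge q = K · i = 20.80 × 0.01151 = 0.2394 m/day.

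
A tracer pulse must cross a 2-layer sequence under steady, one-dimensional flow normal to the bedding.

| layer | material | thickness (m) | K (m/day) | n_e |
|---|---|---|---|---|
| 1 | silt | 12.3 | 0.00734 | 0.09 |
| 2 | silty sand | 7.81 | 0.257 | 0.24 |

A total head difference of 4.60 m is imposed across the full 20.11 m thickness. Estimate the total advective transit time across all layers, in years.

With flow normal to the layers, continuity requires the same specific discharge q through every layer.
Σ(b_i/K_i) = 12.3/0.00734 + 7.81/0.257 = 1706 d.
q = Δh / Σ(b_i/K_i) = 4.60 / 1706 = 0.002696 m/day.
In each layer the seepage velocity is v_i = q/n_i, so the layer transit time is t_i = b_i·n_i / q:
  layer 1 (silt): t_1 = 12.3 × 0.09 / 0.002696 = 410.6 d
  layer 2 (silty sand): t_2 = 7.81 × 0.24 / 0.002696 = 695.2 d
Total t = Σ t_i = 1106 days = 3.028 years.

3.03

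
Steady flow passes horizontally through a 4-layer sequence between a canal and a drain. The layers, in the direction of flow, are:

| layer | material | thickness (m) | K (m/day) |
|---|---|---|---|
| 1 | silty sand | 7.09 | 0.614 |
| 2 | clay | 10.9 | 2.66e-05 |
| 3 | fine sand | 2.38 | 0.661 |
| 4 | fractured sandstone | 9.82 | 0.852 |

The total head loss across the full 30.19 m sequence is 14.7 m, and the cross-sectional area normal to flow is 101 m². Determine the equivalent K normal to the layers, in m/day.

7.37e-05

Flow is perpendicular to layering, so the layers act in series and the equivalent K is the thickness-weighted harmonic mean.
Total thickness L = 7.09 + 10.9 + 2.38 + 9.82 = 30.19 m.
Σ(b_i/K_i) = 7.09/0.614 + 10.9/2.66e-05 + 2.38/0.661 + 9.82/0.852 = 4.098e+05 d.
K_eq = L / Σ(b_i/K_i) = 30.19 / 4.098e+05 = 7.367e-05 m/day.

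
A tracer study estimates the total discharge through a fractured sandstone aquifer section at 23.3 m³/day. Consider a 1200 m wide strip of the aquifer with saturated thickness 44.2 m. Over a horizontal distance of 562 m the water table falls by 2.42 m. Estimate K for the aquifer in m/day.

Cross-sectional area A = 1200 × 44.2 = 53040 m².
Hydraulic gradient i = Δh / L = 2.42 / 562 = 0.004306.
From Q = K·A·i, K = Q / (A·i) = 23.3 / (53040 × 0.004306) = 0.1020 m/day.

0.102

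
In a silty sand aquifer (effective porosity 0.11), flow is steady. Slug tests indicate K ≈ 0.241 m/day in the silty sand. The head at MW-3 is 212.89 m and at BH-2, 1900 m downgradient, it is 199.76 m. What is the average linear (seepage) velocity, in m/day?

Hydraulic gradient i = (212.89 − 199.76) / 1900 = 13.13 / 1900 = 0.006911.
Darcy flux q = K · i = 0.2410 × 0.006911 = 0.001665 m/day.
Seepage velocity v = q / n_e = 0.001665 / 0.11 = 0.01514 m/day.

0.0151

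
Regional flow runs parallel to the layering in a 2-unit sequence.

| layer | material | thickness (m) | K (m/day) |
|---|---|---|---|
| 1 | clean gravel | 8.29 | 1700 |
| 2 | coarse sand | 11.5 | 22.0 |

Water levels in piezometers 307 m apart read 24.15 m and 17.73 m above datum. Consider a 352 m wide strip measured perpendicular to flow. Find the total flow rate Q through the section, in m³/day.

Flow is parallel to layering, so each bed carries its own Darcy discharge and the transmissivities add.
Σ(K_i·b_i) = 1700×8.29 + 22.0×11.5 = 14346 m²/day.
Hydraulic gradient i = (24.15 − 17.73) / 307 = 6.42 / 307 = 0.02091.
Q = Σ(K_i·b_i) · W · i = 14346 × 352 × 0.02091 = 1.056e+05 m³/day.

106000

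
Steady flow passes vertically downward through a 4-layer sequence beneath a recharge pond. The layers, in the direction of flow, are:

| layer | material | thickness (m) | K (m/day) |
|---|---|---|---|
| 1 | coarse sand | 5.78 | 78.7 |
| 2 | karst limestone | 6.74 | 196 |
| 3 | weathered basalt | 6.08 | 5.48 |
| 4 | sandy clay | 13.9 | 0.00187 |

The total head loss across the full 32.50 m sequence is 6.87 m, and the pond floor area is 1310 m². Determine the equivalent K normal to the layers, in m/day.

0.00437

Flow is perpendicular to layering, so the layers act in series and the equivalent K is the thickness-weighted harmonic mean.
Total thickness L = 5.78 + 6.74 + 6.08 + 13.9 = 32.50 m.
Σ(b_i/K_i) = 5.78/78.7 + 6.74/196 + 6.08/5.48 + 13.9/0.00187 = 7434 d.
K_eq = L / Σ(b_i/K_i) = 32.50 / 7434 = 0.004372 m/day.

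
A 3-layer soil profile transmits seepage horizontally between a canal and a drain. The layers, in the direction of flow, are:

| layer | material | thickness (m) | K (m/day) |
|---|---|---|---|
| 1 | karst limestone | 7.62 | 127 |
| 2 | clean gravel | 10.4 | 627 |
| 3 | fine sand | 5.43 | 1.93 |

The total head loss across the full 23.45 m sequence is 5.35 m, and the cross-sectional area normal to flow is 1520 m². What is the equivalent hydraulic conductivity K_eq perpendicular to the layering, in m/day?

Flow is perpendicular to layering, so the layers act in series and the equivalent K is the thickness-weighted harmonic mean.
Total thickness L = 7.62 + 10.4 + 5.43 = 23.45 m.
Σ(b_i/K_i) = 7.62/127 + 10.4/627 + 5.43/1.93 = 2.890 d.
K_eq = L / Σ(b_i/K_i) = 23.45 / 2.890 = 8.114 m/day.

8.11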